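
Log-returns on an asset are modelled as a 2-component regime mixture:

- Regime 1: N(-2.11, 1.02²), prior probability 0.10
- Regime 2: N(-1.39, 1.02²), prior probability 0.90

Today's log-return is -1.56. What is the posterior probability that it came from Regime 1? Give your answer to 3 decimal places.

0.089

Apply Bayes' rule: the posterior for each component is proportional to its prior times its likelihood at x.
Component likelihoods at x = -1.56:
  p_1 = (1/(1.02·√(2π)))·exp(−(-1.56−-2.11)²/(2·1.02²)) = 0.391120·exp(-0.14538) = 0.3382
  p_2 = (1/(1.02·√(2π)))·exp(−(-1.56−-1.39)²/(2·1.02²)) = 0.391120·exp(-0.01389) = 0.385725
Weight by the priors:
  π_1·p_1 = 0.10 × 0.3382 = 0.03382
  π_2·p_2 = 0.90 × 0.385725 = 0.347153
Marginal: 0.03382 + 0.347153 = 0.380973
So the posterior for Regime 1 is 0.03382 / 0.380973 ≈ 0.089.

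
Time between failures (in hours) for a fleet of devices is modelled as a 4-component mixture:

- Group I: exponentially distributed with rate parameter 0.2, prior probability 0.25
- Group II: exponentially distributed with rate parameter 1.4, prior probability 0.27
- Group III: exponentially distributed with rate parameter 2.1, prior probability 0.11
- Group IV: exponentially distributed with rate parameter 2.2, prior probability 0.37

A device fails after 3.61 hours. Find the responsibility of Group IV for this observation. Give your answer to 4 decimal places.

0.0107

Apply Bayes' rule: the posterior for each component is proportional to its prior times its likelihood at x.
Exponential densities:
  p_I = 0.0971559
  p_II = 0.00893725
  p_III = 0.00107111
  p_IV = 0.000782089
Multiply by the mixture weights:
  π_I·p_I = 0.25 × 0.0971559 = 0.024289
  π_II·p_II = 0.27 × 0.00893725 = 0.00241306
  π_III·p_III = 0.11 × 0.00107111 = 0.000117822
  π_IV·p_IV = 0.37 × 0.000782089 = 0.000289373
Denominator: 0.024289 + 0.00241306 + 0.000117822 + 0.000289373 = 0.0271092
So the posterior for Group IV is 0.000289373 / 0.0271092 ≈ 0.0107.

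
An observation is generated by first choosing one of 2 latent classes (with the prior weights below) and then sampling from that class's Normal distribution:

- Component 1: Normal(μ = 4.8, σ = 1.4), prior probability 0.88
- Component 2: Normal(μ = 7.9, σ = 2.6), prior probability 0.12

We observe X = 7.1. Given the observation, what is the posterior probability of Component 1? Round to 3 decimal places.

0.787

Posterior ∝ prior × likelihood, so P(k | x) ∝ w_k f_k(x); normalise over all components.
Normal densities:
  f_1 = (1/(1.4·√(2π)))·exp(−(7.1−4.8)²/(2·1.4²)) = 0.284959·exp(-1.34949) = 0.0739105
  f_2 = (1/(2.6·√(2π)))·exp(−(7.1−7.9)²/(2·2.6²)) = 0.153439·exp(-0.04734) = 0.146345
Prior × likelihood for each component:
  w_1·f_1 = 0.88 × 0.0739105 = 0.0650412
  w_2·f_2 = 0.12 × 0.146345 = 0.0175614
Denominator: 0.0650412 + 0.0175614 = 0.0826026
P(Component 1 | the observation) = 0.0650412 / 0.0826026 ≈ 0.787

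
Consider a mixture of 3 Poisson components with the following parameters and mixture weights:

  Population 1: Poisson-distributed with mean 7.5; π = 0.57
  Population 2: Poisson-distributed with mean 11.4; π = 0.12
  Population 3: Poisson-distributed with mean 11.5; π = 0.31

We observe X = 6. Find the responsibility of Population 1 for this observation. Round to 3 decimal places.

Apply Bayes' rule: the posterior for each component is proportional to its prior times its likelihood at x.
Evaluate each component's likelihood at the observed value:
  p_1 = e^(−7.5)·7.5^6/6! = 0.136718
  p_2 = e^(−11.4)·11.4^6/6! = 0.0341303
  p_3 = e^(−11.5)·11.5^6/6! = 0.0325438
Prior × likelihood for each component:
  w_1·p_1 = 0.57 × 0.136718 = 0.0779294
  w_2·p_2 = 0.12 × 0.0341303 = 0.00409563
  w_3·p_3 = 0.31 × 0.0325438 = 0.0100886
Marginal: 0.0779294 + 0.00409563 + 0.0100886 = 0.0921136
So the posterior for Population 1 is 0.0779294 / 0.0921136 ≈ 0.846.

0.846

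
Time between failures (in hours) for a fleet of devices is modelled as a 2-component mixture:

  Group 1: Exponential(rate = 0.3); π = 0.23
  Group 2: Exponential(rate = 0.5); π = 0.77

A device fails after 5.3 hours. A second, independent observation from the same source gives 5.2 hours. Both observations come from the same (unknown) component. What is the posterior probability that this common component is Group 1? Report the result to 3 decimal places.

0.468

Apply Bayes' rule: the posterior for each component is proportional to its prior times its likelihood at x.
Since both observations come from the same component, the likelihood for component k is f_k(x₁)·f_k(x₂).
  p_1 = [0.3·e^(−0.3·5.3) = 0.3·e^(−1.5900) = 0.0611777] × [0.0630408] = 0.00385669
  p_2 = [0.5·e^(−0.5·5.3) = 0.5·e^(−2.6500) = 0.0353256] × [0.0371368] = 0.00131188
Weight by the priors:
  w_1·p_1 = 0.23 × 0.00385669 = 0.000887039
  w_2·p_2 = 0.77 × 0.00131188 = 0.00101015
Evidence: 0.000887039 + 0.00101015 = 0.00189719
P(Group 1 | data) = 0.000887039 / 0.00189719 ≈ 0.468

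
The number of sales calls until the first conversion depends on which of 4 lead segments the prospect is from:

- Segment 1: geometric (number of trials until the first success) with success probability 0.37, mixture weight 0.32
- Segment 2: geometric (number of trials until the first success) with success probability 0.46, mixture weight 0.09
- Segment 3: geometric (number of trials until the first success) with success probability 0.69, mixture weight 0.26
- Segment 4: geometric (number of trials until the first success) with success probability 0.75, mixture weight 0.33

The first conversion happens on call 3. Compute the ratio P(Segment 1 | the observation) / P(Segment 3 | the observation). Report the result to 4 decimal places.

2.7258

Since P(k|x) ∝ P(Z=k) f_k(x), the posterior odds are P(Z=i) f_i(x) / (P(Z=j) f_j(x)).
Geometric probabilities:
  f_1 = 0.146853
  f_2 = 0.134136
  f_3 = 0.066309
  f_4 = 0.046875
Posterior odds = (P(Z=1)·f_1) / (P(Z=3)·f_3) = (0.32·0.146853) / (0.26·0.066309) = 0.046993 / 0.0172403 ≈ 2.7258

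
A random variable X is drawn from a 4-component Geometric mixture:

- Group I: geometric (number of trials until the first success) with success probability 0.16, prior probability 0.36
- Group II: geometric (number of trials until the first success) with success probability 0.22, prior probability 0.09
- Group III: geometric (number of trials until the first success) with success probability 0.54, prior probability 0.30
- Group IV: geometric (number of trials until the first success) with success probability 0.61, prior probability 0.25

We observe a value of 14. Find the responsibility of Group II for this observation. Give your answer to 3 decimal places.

0.116

P(component k | x) = w_k·f_k(x) / marginal(x), where marginal(x) = Σ_j w_j·f_j(x).
Component likelihoods at x = 14:
  f_I = 0.16·(1−0.16)^13 = 0.16·0.103665 = 0.0165863
  f_II = 0.22·(1−0.22)^13 = 0.22·0.0395576 = 0.00870267
  f_III = 0.54·(1−0.54)^13 = 0.54·4.12907e-05 = 2.2297e-05
  f_IV = 0.61·(1−0.61)^13 = 0.61·4.82881e-06 = 2.94557e-06
Multiply by the mixture weights:
  w_I·f_I = 0.36 × 0.0165863 = 0.00597108
  w_II·f_II = 0.09 × 0.00870267 = 0.00078324
  w_III·f_III = 0.30 × 2.2297e-05 = 6.68909e-06
  w_IV·f_IV = 0.25 × 2.94557e-06 = 7.36393e-07
Denominator: 0.00597108 + 0.00078324 + 6.68909e-06 + 7.36393e-07 = 0.00676175
Responsibility of Group II: 0.00078324 / 0.00676175 ≈ 0.116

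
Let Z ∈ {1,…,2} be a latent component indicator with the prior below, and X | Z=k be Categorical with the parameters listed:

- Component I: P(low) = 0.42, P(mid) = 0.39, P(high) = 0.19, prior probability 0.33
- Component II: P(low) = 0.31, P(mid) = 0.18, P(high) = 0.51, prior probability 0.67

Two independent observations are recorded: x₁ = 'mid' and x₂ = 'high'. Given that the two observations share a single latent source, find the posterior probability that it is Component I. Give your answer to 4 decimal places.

P(component k | x) = π_k·f_k(x) / marginal(x), where marginal(x) = Σ_j π_j·f_j(x).
Since both observations come from the same component, the likelihood for component k is f_k(x₁)·f_k(x₂).
  f_I = [P(mid | comp) = 0.39] × [0.19] = 0.0741
  f_II = [P(mid | comp) = 0.18] × [0.51] = 0.0918
Prior × likelihood for each component:
  π_I·f_I = 0.33 × 0.0741 = 0.024453
  π_II·f_II = 0.67 × 0.0918 = 0.061506
Denominator: 0.024453 + 0.061506 = 0.085959
P(Component I | x) = 0.024453 / 0.085959 ≈ 0.2845

0.2845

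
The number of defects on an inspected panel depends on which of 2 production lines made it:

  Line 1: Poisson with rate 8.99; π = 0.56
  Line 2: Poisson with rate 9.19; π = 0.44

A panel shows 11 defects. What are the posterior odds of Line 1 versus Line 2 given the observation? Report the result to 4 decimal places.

1.2203

Since P(k|x) ∝ π_k f_k(x), the posterior odds are π_i f_i(x) / (π_j f_j(x)).
Component likelihoods at x = 11 defects:
  f_1 = 0.096804
  f_2 = 0.10096
0.0542103 / 0.0444223 ≈ 1.2203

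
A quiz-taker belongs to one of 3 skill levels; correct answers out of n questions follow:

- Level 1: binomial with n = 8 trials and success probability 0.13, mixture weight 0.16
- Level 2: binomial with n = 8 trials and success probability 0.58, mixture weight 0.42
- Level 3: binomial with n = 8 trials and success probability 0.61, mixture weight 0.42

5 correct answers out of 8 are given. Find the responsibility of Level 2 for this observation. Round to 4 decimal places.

0.4921

Apply Bayes' rule: the posterior for each component is proportional to its prior times its likelihood at x.
Component likelihoods at x = 5 correct answers out of 8:
  p_1 = C(8,5)·0.13^5·0.87^3 = 56·3.71293e-05·0.658503 = 0.00136919
  p_2 = C(8,5)·0.58^5·0.42^3 = 56·0.0656357·0.074088 = 0.272318
  p_3 = C(8,5)·0.61^5·0.39^3 = 56·0.0844596·0.059319 = 0.280563
Weight by the priors:
  π_1·p_1 = 0.16 × 0.00136919 = 0.00021907
  π_2·p_2 = 0.42 × 0.272318 = 0.114373
  π_3·p_3 = 0.42 × 0.280563 = 0.117837
Sum: 0.00021907 + 0.114373 + 0.117837 = 0.232429
Responsibility of Level 2: 0.114373 / 0.232429 ≈ 0.4921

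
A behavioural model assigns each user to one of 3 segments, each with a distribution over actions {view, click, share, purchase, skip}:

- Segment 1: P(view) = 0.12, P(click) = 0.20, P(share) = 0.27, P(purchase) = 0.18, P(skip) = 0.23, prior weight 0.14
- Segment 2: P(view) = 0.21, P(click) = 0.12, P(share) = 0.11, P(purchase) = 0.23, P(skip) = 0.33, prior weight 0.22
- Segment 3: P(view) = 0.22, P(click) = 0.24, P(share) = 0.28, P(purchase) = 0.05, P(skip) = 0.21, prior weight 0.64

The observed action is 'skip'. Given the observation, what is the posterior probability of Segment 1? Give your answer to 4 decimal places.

0.1346

By Bayes' theorem, P(k | x) = P(Z=k) f_k(x) / Σ_j P(Z=j) f_j(x).
Evaluate each component's likelihood at the observed value:
  L_1 = 0.23
  L_2 = 0.33
  L_3 = 0.21
Unnormalised posteriors:
  P(Z=1)·L_1 = 0.14 × 0.23 = 0.0322
  P(Z=2)·L_2 = 0.22 × 0.33 = 0.0726
  P(Z=3)·L_3 = 0.64 × 0.21 = 0.1344
Normaliser: 0.0322 + 0.0726 + 0.1344 = 0.2392
P(Segment 1 | x) = 0.0322 / 0.2392 ≈ 0.1346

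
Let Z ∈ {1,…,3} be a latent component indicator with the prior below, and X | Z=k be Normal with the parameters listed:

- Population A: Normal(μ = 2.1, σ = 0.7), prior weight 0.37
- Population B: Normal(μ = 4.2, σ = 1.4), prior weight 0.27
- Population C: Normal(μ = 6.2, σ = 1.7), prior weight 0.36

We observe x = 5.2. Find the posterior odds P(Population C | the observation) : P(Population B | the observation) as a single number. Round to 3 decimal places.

The posterior odds equal the prior odds times the likelihood ratio: (P(Z=i)/P(Z=j))·(f_i(x)/f_j(x)).
Component likelihoods at x = 5.2:
  p_A = (1/(0.7·√(2π)))·exp(−(5.2−2.1)²/(2·0.7²)) = 0.569918·exp(-9.80612) = 3.14099e-05
  p_B = (1/(1.4·√(2π)))·exp(−(5.2−4.2)²/(2·1.4²)) = 0.284959·exp(-0.25510) = 0.220797
  p_C = (1/(1.7·√(2π)))·exp(−(5.2−6.2)²/(2·1.7²)) = 0.234672·exp(-0.17301) = 0.197389
0.0710602 / 0.0596151 ≈ 1.192

1.192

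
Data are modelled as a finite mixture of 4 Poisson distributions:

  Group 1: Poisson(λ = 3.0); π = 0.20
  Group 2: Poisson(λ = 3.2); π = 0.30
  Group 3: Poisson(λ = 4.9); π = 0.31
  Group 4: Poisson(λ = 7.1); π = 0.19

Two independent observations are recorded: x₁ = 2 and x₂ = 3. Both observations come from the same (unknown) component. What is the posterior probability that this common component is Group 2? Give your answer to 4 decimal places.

Posterior ∝ prior × likelihood, so P(k | x) ∝ P(Z=k) f_k(x); normalise over all components.
Since both observations come from the same component, the likelihood for component k is f_k(x₁)·f_k(x₂).
  f_1 = [e^(−3.0)·3.0^2/2! = 0.224042] × [0.224042] = 0.0501947
  f_2 = [e^(−3.2)·3.2^2/2! = 0.208702] × [0.222616] = 0.0464605
  f_3 = [e^(−4.9)·4.9^2/2! = 0.0893962] × [0.146014] = 0.0130531
  f_4 = [e^(−7.1)·7.1^2/2! = 0.0207968] × [0.049219] = 0.0010236
Prior × likelihood for each component:
  P(Z=1)·f_1 = 0.20 × 0.0501947 = 0.0100389
  P(Z=2)·f_2 = 0.30 × 0.0464605 = 0.0139382
  P(Z=3)·f_3 = 0.31 × 0.0130531 = 0.00404646
  P(Z=4)·f_4 = 0.19 × 0.0010236 = 0.000194483
Denominator: 0.0100389 + 0.0139382 + 0.00404646 + 0.000194483 = 0.028218
Responsibility of Group 2: 0.0139382 / 0.028218 ≈ 0.4939

0.4939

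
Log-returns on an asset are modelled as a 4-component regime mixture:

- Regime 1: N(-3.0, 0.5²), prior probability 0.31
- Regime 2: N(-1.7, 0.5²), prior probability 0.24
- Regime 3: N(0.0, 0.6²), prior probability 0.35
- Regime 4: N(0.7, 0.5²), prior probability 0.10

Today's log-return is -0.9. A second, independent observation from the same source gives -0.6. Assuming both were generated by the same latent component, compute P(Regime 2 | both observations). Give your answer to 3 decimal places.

Posterior ∝ prior × likelihood, so P(k | x) ∝ π_k f_k(x); normalise over all components.
Since both observations come from the same component, the likelihood for component k is f_k(x₁)·f_k(x₂).
  L_1 = [0.000117886] × [7.9226e-06] = 9.33964e-10
  L_2 = [0.221842] × [0.0709492] = 0.0157395
  L_3 = [0.215863] × [0.403285] = 0.0870541
  L_4 = [0.00476818] × [0.0271659] = 0.000129532
Unnormalised posteriors:
  π_1·L_1 = 0.31 × 9.33964e-10 = 2.89529e-10
  π_2·L_2 = 0.24 × 0.0157395 = 0.00377748
  π_3·L_3 = 0.35 × 0.0870541 = 0.0304689
  π_4·L_4 = 0.10 × 0.000129532 = 1.29532e-05
Denominator: 2.89529e-10 + 0.00377748 + 0.0304689 + 1.29532e-05 = 0.0342594
P(Regime 2 | x) = 0.00377748 / 0.0342594 ≈ 0.110

0.110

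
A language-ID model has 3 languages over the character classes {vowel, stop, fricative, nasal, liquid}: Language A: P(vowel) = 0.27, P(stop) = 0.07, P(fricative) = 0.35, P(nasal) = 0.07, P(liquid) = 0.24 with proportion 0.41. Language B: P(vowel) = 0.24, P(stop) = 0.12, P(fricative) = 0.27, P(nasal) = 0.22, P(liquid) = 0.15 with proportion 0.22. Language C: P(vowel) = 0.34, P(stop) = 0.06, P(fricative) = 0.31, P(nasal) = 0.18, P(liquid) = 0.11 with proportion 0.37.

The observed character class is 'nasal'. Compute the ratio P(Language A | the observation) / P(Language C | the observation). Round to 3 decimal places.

0.431

Since P(k|x) ∝ w_k f_k(x), the posterior odds are w_i f_i(x) / (w_j f_j(x)).
Component likelihoods at x = 'nasal':
  L_A = 0.07
  L_B = 0.22
  L_C = 0.18
Posterior odds = (w_A·L_A) / (w_C·L_C) = (0.41·0.07) / (0.37·0.18) = 0.0287 / 0.0666 ≈ 0.431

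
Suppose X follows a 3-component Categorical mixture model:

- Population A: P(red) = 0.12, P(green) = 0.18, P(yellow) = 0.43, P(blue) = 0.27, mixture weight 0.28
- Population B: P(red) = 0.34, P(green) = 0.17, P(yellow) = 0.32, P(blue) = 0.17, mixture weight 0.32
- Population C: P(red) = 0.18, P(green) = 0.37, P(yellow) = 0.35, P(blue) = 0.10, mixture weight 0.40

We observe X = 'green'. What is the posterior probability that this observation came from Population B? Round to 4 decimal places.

By Bayes' theorem, P(k | x) = π_k f_k(x) / Σ_j π_j f_j(x).
Evaluate each component's likelihood at the observed value:
  f_A = 0.18
  f_B = 0.17
  f_C = 0.37
Multiply by the mixture weights:
  π_A·f_A = 0.28 × 0.18 = 0.0504
  π_B·f_B = 0.32 × 0.17 = 0.0544
  π_C·f_C = 0.40 × 0.37 = 0.148
Normaliser: 0.0504 + 0.0544 + 0.148 = 0.2528
So the posterior for Population B is 0.0544 / 0.2528 ≈ 0.2152.

0.2152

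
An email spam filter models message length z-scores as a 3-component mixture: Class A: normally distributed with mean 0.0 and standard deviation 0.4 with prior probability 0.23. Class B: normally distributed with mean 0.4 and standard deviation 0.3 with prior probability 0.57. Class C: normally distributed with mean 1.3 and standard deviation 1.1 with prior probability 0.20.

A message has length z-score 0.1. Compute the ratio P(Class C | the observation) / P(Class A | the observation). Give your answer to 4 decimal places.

0.1799

Posterior odds = (π_i f_i(x)) / (π_j f_j(x)); the normalising sum cancels.
Evaluate each component's likelihood at the observed value:
  f_A = (1/(0.4·√(2π)))·exp(−(0.1−0.0)²/(2·0.4²)) = 0.997356·exp(-0.03125) = 0.96667
  f_B = (1/(0.3·√(2π)))·exp(−(0.1−0.4)²/(2·0.3²)) = 1.329808·exp(-0.50000) = 0.806569
  f_C = (1/(1.1·√(2π)))·exp(−(0.1−1.3)²/(2·1.1²)) = 0.362675·exp(-0.59504) = 0.20003
0.0400059 / 0.222334 ≈ 0.1799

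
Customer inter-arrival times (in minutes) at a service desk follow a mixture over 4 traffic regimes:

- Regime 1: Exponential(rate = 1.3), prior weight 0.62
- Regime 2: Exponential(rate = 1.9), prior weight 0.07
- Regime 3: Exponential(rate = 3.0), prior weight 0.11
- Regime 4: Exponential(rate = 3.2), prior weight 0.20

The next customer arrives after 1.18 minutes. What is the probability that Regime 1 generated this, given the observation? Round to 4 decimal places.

Apply Bayes' rule: the posterior for each component is proportional to its prior times its likelihood at x.
Evaluate each component's likelihood at the observed value:
  f_1 = 1.3·e^(−1.3·1.18) = 1.3·e^(−1.5340) = 0.280373
  f_2 = 1.9·e^(−1.9·1.18) = 1.9·e^(−2.2420) = 0.201867
  f_3 = 3.0·e^(−3.0·1.18) = 3.0·e^(−3.5400) = 0.08704
  f_4 = 3.2·e^(−3.2·1.18) = 3.2·e^(−3.7760) = 0.0733253
Weight by the priors:
  w_1·f_1 = 0.62 × 0.280373 = 0.173831
  w_2·f_2 = 0.07 × 0.201867 = 0.0141307
  w_3·f_3 = 0.11 × 0.08704 = 0.0095744
  w_4·f_4 = 0.20 × 0.0733253 = 0.0146651
Marginal: 0.173831 + 0.0141307 + 0.0095744 + 0.0146651 = 0.212201
P(Regime 1 | 1.18 minutes) = 0.173831 / 0.212201 ≈ 0.8192

0.8192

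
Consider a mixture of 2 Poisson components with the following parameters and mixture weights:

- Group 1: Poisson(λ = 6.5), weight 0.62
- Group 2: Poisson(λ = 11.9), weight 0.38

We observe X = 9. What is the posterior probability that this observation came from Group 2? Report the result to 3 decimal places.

0.390

P(component k | x) = π_k·f_k(x) / marginal(x), where marginal(x) = Σ_j π_j·f_j(x).
Component likelihoods at x = 9:
  p_1 = 0.085811
  p_2 = 0.0895479
Unnormalised posteriors:
  π_1·p_1 = 0.62 × 0.085811 = 0.0532028
  π_2·p_2 = 0.38 × 0.0895479 = 0.0340282
Evidence: 0.0532028 + 0.0340282 = 0.087231
So the posterior for Group 2 is 0.0340282 / 0.087231 ≈ 0.390.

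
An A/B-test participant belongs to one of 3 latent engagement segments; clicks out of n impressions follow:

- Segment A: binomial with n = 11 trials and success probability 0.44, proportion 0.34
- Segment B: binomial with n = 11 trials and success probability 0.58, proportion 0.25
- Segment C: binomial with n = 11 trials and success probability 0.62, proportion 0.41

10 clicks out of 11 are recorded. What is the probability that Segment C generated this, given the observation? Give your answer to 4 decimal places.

0.7217

Apply Bayes' rule: the posterior for each component is proportional to its prior times its likelihood at x.
Evaluate each component's likelihood at the observed value:
  p_A = 0.00167536
  p_B = 0.0199032
  p_C = 0.0350827
Weight by the priors:
  π_A·p_A = 0.34 × 0.00167536 = 0.000569622
  π_B·p_B = 0.25 × 0.0199032 = 0.00497579
  π_C·p_C = 0.41 × 0.0350827 = 0.0143839
Evidence: 0.000569622 + 0.00497579 + 0.0143839 = 0.0199293
Responsibility of Segment C: 0.0143839 / 0.0199293 ≈ 0.7217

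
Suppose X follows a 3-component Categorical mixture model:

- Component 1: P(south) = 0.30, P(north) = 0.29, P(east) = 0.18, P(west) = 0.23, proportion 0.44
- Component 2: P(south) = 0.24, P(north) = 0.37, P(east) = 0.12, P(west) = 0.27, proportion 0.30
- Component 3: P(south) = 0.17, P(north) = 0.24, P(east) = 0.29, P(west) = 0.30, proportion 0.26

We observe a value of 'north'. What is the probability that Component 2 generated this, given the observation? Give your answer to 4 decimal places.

0.3688

Apply Bayes' rule: the posterior for each component is proportional to its prior times its likelihood at x.
Component likelihoods at x = 'north':
  f_1 = P(north | comp) = 0.29
  f_2 = P(north | comp) = 0.37
  f_3 = P(north | comp) = 0.24
Weight by the priors:
  π_1·f_1 = 0.44 × 0.29 = 0.1276
  π_2·f_2 = 0.30 × 0.37 = 0.111
  π_3·f_3 = 0.26 × 0.24 = 0.0624
Denominator: 0.1276 + 0.111 + 0.0624 = 0.301
P(Component 2 | data) ≈ 0.3688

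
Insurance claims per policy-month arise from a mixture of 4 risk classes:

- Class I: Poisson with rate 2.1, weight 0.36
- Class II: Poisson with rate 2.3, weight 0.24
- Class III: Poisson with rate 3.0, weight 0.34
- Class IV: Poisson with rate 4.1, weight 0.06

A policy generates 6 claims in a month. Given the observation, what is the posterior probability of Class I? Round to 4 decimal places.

By Bayes' theorem, P(k | x) = π_k f_k(x) / Σ_j π_j f_j(x).
Component likelihoods at x = 6 claims:
  p_I = 0.014587
  p_II = 0.0206138
  p_III = 0.0504094
  p_IV = 0.109336
Weight by the priors:
  π_I·p_I = 0.36 × 0.014587 = 0.00525131
  π_II·p_II = 0.24 × 0.0206138 = 0.0049473
  π_III·p_III = 0.34 × 0.0504094 = 0.0171392
  π_IV·p_IV = 0.06 × 0.109336 = 0.00656016
Evidence: 0.00525131 + 0.0049473 + 0.0171392 + 0.00656016 = 0.033898
P(Class I | the observation) = 0.00525131 / 0.033898 ≈ 0.1549

0.1549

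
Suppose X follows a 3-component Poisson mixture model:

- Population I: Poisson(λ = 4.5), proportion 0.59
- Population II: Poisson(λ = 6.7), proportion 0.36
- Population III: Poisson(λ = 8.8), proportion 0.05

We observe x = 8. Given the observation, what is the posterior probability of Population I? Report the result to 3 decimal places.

0.347

Apply Bayes' rule: the posterior for each component is proportional to its prior times its likelihood at x.
Component likelihoods at x = 8:
  p_I = e^(−4.5)·4.5^8/8! = 0.0463292
  p_II = e^(−6.7)·6.7^8/8! = 0.123967
  p_III = e^(−8.8)·8.8^8/8! = 0.134446
Weight by the priors:
  π_I·p_I = 0.59 × 0.0463292 = 0.0273342
  π_II·p_II = 0.36 × 0.123967 = 0.044628
  π_III·p_III = 0.05 × 0.134446 = 0.00672232
Denominator: 0.0273342 + 0.044628 + 0.00672232 = 0.0786845
So the posterior for Population I is 0.0273342 / 0.0786845 ≈ 0.347.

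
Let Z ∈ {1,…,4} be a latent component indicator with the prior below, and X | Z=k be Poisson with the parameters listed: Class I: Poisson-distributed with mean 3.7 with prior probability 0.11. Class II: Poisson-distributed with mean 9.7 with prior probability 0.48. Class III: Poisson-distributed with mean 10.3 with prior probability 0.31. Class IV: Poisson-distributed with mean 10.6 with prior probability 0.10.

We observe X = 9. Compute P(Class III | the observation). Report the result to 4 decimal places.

0.3357

Posterior ∝ prior × likelihood, so P(k | x) ∝ P(Z=k) f_k(x); normalise over all components.
Evaluate each component's likelihood at the observed value:
  p_I = 0.00885448
  p_II = 0.128388
  p_III = 0.120931
  p_IV = 0.116003
Weight by the priors:
  P(Z=I)·p_I = 0.11 × 0.00885448 = 0.000973992
  P(Z=II)·p_II = 0.48 × 0.128388 = 0.0616265
  P(Z=III)·p_III = 0.31 × 0.120931 = 0.0374887
  P(Z=IV)·p_IV = 0.10 × 0.116003 = 0.0116003
Evidence: 0.000973992 + 0.0616265 + 0.0374887 + 0.0116003 = 0.111689
Responsibility of Class III: 0.0374887 / 0.111689 ≈ 0.3357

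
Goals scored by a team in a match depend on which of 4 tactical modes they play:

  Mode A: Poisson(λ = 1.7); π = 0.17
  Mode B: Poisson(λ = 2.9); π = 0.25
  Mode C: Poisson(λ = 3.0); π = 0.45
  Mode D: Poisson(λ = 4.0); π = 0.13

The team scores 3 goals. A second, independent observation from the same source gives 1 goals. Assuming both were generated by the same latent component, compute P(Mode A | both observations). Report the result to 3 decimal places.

0.234

Apply Bayes' rule: the posterior for each component is proportional to its prior times its likelihood at x.
Since both observations come from the same component, the likelihood for component k is f_k(x₁)·f_k(x₂).
  f_A = [e^(−1.7)·1.7^3/3! = 0.149587] × [0.310562] = 0.0464561
  f_B = [e^(−2.9)·2.9^3/3! = 0.22366] × [0.159567] = 0.0356889
  f_C = [e^(−3.0)·3.0^3/3! = 0.224042] × [0.149361] = 0.0334632
  f_D = [e^(−4.0)·4.0^3/3! = 0.195367] × [0.0732626] = 0.0143131
Prior × likelihood for each component:
  w_A·f_A = 0.17 × 0.0464561 = 0.00789755
  w_B·f_B = 0.25 × 0.0356889 = 0.00892222
  w_C·f_C = 0.45 × 0.0334632 = 0.0150584
  w_D·f_D = 0.13 × 0.0143131 = 0.0018607
Sum: 0.00789755 + 0.00892222 + 0.0150584 + 0.0018607 = 0.0337389
So the posterior for Mode A is 0.00789755 / 0.0337389 ≈ 0.234.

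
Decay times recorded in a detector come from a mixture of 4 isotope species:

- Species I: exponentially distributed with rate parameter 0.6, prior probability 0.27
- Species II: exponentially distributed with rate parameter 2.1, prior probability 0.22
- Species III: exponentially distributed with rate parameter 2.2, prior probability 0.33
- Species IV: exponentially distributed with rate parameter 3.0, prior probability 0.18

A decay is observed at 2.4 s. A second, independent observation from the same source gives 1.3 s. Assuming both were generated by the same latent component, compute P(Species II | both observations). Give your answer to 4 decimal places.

0.0358

Apply Bayes' rule: the posterior for each component is proportional to its prior times its likelihood at x.
Since both observations come from the same component, the likelihood for component k is f_k(x₁)·f_k(x₂).
  L_I = [0.6·e^(−0.6·2.4) = 0.6·e^(−1.4400) = 0.142157] × [0.275044] = 0.0390993
  L_II = [2.1·e^(−2.1·2.4) = 2.1·e^(−5.0400) = 0.0135949] × [0.136961] = 0.00186196
  L_III = [2.2·e^(−2.2·2.4) = 2.2·e^(−5.2800) = 0.0112033] × [0.125991] = 0.00141152
  L_IV = [3.0·e^(−3.0·2.4) = 3.0·e^(−7.2000) = 0.00223976] × [0.0607257] = 0.000136011
Weight by the priors:
  π_I·L_I = 0.27 × 0.0390993 = 0.0105568
  π_II·L_II = 0.22 × 0.00186196 = 0.000409631
  π_III·L_III = 0.33 × 0.00141152 = 0.000465803
  π_IV·L_IV = 0.18 × 0.000136011 = 2.4482e-05
Evidence: 0.0105568 + 0.000409631 + 0.000465803 + 2.4482e-05 = 0.0114567
Responsibility of Species II: 0.000409631 / 0.0114567 ≈ 0.0358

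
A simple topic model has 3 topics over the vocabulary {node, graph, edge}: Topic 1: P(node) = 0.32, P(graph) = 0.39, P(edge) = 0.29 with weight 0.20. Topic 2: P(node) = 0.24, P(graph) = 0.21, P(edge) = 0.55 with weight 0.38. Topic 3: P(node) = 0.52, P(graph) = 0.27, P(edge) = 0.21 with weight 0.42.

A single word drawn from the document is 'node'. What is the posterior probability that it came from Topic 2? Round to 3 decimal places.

By Bayes' theorem, P(k | x) = w_k f_k(x) / Σ_j w_j f_j(x).
Categorical probabilities:
  p_1 = P(node | comp) = 0.32
  p_2 = P(node | comp) = 0.24
  p_3 = P(node | comp) = 0.52
Multiply by the mixture weights:
  w_1·p_1 = 0.20 × 0.32 = 0.064
  w_2·p_2 = 0.38 × 0.24 = 0.0912
  w_3·p_3 = 0.42 × 0.52 = 0.2184
Sum: 0.064 + 0.0912 + 0.2184 = 0.3736
P(Topic 2 | x) ≈ 0.244

0.244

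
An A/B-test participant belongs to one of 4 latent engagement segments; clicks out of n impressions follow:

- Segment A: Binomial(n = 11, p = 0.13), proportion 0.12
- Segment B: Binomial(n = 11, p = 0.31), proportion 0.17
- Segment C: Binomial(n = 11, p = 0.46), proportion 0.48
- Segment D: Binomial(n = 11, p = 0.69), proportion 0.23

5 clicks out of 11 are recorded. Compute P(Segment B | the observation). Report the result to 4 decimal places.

Posterior ∝ prior × likelihood, so P(k | x) ∝ P(Z=k) f_k(x); normalise over all components.
Component likelihoods at x = 5 clicks out of 11:
  f_A = 0.00743831
  f_B = 0.14274
  f_C = 0.235936
  f_D = 0.0641295
Unnormalised posteriors:
  P(Z=A)·f_A = 0.12 × 0.00743831 = 0.000892597
  P(Z=B)·f_B = 0.17 × 0.14274 = 0.0242658
  P(Z=C)·f_C = 0.48 × 0.235936 = 0.113249
  P(Z=D)·f_D = 0.23 × 0.0641295 = 0.0147498
Denominator: 0.000892597 + 0.0242658 + 0.113249 + 0.0147498 = 0.153157
Responsibility of Segment B: 0.0242658 / 0.153157 ≈ 0.1584

0.1584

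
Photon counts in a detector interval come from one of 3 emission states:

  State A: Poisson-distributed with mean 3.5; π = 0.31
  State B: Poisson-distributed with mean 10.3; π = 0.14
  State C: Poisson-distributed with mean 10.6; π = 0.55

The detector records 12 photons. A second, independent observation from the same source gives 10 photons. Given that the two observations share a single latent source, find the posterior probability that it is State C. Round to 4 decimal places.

0.8022

Posterior ∝ prior × likelihood, so P(k | x) ∝ P(Z=k) f_k(x); normalise over all components.
Since both observations come from the same component, the likelihood for component k is f_k(x₁)·f_k(x₂).
  p_A = [0.000213034] × [0.00229555] = 4.8903e-07
  p_B = [0.10011] × [0.124559] = 0.0124696
  p_C = [0.104668] × [0.122963] = 0.0128702
Prior × likelihood for each component:
  P(Z=A)·p_A = 0.31 × 4.8903e-07 = 1.51599e-07
  P(Z=B)·p_B = 0.14 × 0.0124696 = 0.00174574
  P(Z=C)·p_C = 0.55 × 0.0128702 = 0.00707862
Normaliser: 1.51599e-07 + 0.00174574 + 0.00707862 = 0.00882452
P(State C | data) ≈ 0.8022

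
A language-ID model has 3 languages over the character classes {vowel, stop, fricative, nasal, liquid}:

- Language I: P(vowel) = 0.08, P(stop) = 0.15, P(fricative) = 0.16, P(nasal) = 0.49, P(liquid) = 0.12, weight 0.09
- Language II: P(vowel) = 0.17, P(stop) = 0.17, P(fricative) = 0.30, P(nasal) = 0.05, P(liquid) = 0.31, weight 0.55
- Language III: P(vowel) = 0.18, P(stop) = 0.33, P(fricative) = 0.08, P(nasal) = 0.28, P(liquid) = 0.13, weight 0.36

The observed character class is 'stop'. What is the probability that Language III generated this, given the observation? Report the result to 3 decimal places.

P(component k | x) = P(Z=k)·f_k(x) / marginal(x), where marginal(x) = Σ_j P(Z=j)·f_j(x).
Categorical probabilities:
  p_I = P(stop | comp) = 0.15
  p_II = P(stop | comp) = 0.17
  p_III = P(stop | comp) = 0.33
Unnormalised posteriors:
  P(Z=I)·p_I = 0.09 × 0.15 = 0.0135
  P(Z=II)·p_II = 0.55 × 0.17 = 0.0935
  P(Z=III)·p_III = 0.36 × 0.33 = 0.1188
Evidence: 0.0135 + 0.0935 + 0.1188 = 0.2258
So the posterior for Language III is 0.1188 / 0.2258 ≈ 0.526.

0.526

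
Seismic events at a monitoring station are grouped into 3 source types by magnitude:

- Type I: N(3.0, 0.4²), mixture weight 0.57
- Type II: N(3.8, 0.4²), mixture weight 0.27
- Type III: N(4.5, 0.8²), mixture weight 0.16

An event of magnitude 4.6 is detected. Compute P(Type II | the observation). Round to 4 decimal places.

0.3147

Posterior ∝ prior × likelihood, so P(k | x) ∝ π_k f_k(x); normalise over all components.
Evaluate each component's likelihood at the observed value:
  L_I = 0.000334576
  L_II = 0.134977
  L_III = 0.494797
Unnormalised posteriors:
  π_I·L_I = 0.57 × 0.000334576 = 0.000190708
  π_II·L_II = 0.27 × 0.134977 = 0.0364439
  π_III·L_III = 0.16 × 0.494797 = 0.0791675
Marginal: 0.000190708 + 0.0364439 + 0.0791675 = 0.115802
So the posterior for Type II is 0.0364439 / 0.115802 ≈ 0.3147.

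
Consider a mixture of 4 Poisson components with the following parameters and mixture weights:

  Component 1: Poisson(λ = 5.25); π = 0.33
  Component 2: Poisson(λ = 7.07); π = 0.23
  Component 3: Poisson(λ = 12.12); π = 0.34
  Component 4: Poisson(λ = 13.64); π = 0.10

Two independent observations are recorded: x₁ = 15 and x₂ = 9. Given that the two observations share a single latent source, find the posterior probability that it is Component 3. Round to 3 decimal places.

By Bayes' theorem, P(k | x) = w_k f_k(x) / Σ_j w_j f_j(x).
Since both observations come from the same component, the likelihood for component k is f_k(x₁)·f_k(x₂).
  f_1 = [0.000254592] × [0.0438152] = 1.1155e-05
  f_2 = [0.00358368] × [0.103407] = 0.000370578
  f_3 = [0.0745402] × [0.0847445] = 0.00631687
  f_4 = [0.0959266] × [0.0536772] = 0.00514907
Prior × likelihood for each component:
  w_1·f_1 = 0.33 × 1.1155e-05 = 3.68114e-06
  w_2·f_2 = 0.23 × 0.000370578 = 8.52329e-05
  w_3·f_3 = 0.34 × 0.00631687 = 0.00214774
  w_4·f_4 = 0.10 × 0.00514907 = 0.000514907
Normaliser: 3.68114e-06 + 8.52329e-05 + 0.00214774 + 0.000514907 = 0.00275156
P(Component 3 | x₁, x₂) = 0.00214774 / 0.00275156 ≈ 0.781

0.781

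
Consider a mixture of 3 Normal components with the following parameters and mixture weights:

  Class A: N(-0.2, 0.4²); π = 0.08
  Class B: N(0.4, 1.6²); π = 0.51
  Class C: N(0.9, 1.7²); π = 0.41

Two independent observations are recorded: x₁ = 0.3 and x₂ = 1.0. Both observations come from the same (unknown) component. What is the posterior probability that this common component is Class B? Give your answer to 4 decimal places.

Apply Bayes' rule: the posterior for each component is proportional to its prior times its likelihood at x.
Since both observations come from the same component, the likelihood for component k is f_k(x₁)·f_k(x₂).
  L_A = [0.456623] × [0.0110796] = 0.00505921
  L_B = [0.248852] × [0.232409] = 0.0578356
  L_C = [0.220502] × [0.234266] = 0.0516561
Prior × likelihood for each component:
  P(Z=A)·L_A = 0.08 × 0.00505921 = 0.000404737
  P(Z=B)·L_B = 0.51 × 0.0578356 = 0.0294962
  P(Z=C)·L_C = 0.41 × 0.0516561 = 0.021179
Evidence: 0.000404737 + 0.0294962 + 0.021179 = 0.0510799
P(Class B | x) = 0.0294962 / 0.0510799 ≈ 0.5775

0.5775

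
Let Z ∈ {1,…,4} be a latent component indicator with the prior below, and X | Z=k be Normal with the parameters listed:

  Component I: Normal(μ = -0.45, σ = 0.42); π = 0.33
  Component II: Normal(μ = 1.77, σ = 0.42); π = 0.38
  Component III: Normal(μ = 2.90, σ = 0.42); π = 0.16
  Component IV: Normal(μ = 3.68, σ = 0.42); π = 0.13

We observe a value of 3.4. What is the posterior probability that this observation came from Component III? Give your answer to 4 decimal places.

0.4303

Apply Bayes' rule: the posterior for each component is proportional to its prior times its likelihood at x.
Normal densities:
  p_I = 5.38593e-19
  p_II = 0.000509371
  p_III = 0.467641
  p_IV = 0.76059
Prior × likelihood for each component:
  π_I·p_I = 0.33 × 5.38593e-19 = 1.77736e-19
  π_II·p_II = 0.38 × 0.000509371 = 0.000193561
  π_III·p_III = 0.16 × 0.467641 = 0.0748225
  π_IV·p_IV = 0.13 × 0.76059 = 0.0988768
Normaliser: 1.77736e-19 + 0.000193561 + 0.0748225 + 0.0988768 = 0.173893
Responsibility of Component III: 0.0748225 / 0.173893 ≈ 0.4303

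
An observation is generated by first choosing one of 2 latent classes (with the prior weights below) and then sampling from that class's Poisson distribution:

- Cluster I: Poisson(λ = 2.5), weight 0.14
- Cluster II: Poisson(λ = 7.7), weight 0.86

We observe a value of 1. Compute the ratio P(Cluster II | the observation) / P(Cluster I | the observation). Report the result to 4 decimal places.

Posterior odds = (π_i f_i(x)) / (π_j f_j(x)); the normalising sum cancels.
Evaluate each component's likelihood at the observed value:
  p_I = e^(−2.5)·2.5^1/1! = 0.205212
  p_II = e^(−7.7)·7.7^1/1! = 0.00348677
Posterior odds = (π_II·p_II) / (π_I·p_I) = (0.86·0.00348677) / (0.14·0.205212) = 0.00299862 / 0.0287297 ≈ 0.1044

0.1044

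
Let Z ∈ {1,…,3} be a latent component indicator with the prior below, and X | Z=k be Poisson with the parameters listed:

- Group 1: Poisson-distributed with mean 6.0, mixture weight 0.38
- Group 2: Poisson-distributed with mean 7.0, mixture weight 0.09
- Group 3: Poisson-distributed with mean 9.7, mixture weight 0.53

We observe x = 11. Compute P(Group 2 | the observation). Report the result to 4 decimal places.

Apply Bayes' rule: the posterior for each component is proportional to its prior times its likelihood at x.
Evaluate each component's likelihood at the observed value:
  p_1 = e^(−6.0)·6.0^11/11! = 0.022529
  p_2 = e^(−7.0)·7.0^11/11! = 0.0451712
  p_3 = e^(−9.7)·9.7^11/11! = 0.109819
Multiply by the mixture weights:
  π_1·p_1 = 0.38 × 0.022529 = 0.008561
  π_2·p_2 = 0.09 × 0.0451712 = 0.00406541
  π_3·p_3 = 0.53 × 0.109819 = 0.058204
Marginal: 0.008561 + 0.00406541 + 0.058204 = 0.0708304
P(Group 2 | the observation) = 0.00406541 / 0.0708304 ≈ 0.0574

0.0574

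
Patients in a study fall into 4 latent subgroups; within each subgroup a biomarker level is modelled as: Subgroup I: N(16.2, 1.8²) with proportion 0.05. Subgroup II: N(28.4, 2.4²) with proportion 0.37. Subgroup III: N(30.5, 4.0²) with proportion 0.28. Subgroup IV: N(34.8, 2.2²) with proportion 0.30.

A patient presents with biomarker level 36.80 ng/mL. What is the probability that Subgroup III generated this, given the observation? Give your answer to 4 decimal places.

0.1828

P(component k | x) = w_k·f_k(x) / marginal(x), where marginal(x) = Σ_j w_j·f_j(x).
Component likelihoods at x = 36.80 ng/mL:
  f_I = 8.02991e-30
  f_II = 0.000363618
  f_III = 0.0288529
  f_IV = 0.119957
Prior × likelihood for each component:
  w_I·f_I = 0.05 × 8.02991e-30 = 4.01495e-31
  w_II·f_II = 0.37 × 0.000363618 = 0.000134539
  w_III·f_III = 0.28 × 0.0288529 = 0.00807881
  w_IV·f_IV = 0.30 × 0.119957 = 0.0359872
Evidence: 4.01495e-31 + 0.000134539 + 0.00807881 + 0.0359872 = 0.0442005
Responsibility of Subgroup III: 0.00807881 / 0.0442005 ≈ 0.1828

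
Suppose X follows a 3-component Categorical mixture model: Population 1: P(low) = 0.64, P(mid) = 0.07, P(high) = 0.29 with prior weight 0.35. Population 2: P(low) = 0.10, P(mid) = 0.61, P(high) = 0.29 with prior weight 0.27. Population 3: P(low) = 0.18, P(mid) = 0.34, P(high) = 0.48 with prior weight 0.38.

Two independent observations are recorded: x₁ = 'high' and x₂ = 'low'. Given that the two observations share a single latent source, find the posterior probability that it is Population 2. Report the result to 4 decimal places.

Apply Bayes' rule: the posterior for each component is proportional to its prior times its likelihood at x.
Since both observations come from the same component, the likelihood for component k is f_k(x₁)·f_k(x₂).
  p_1 = [P(high | comp) = 0.29] × [0.64] = 0.1856
  p_2 = [P(high | comp) = 0.29] × [0.1] = 0.029
  p_3 = [P(high | comp) = 0.48] × [0.18] = 0.0864
Unnormalised posteriors:
  w_1·p_1 = 0.35 × 0.1856 = 0.06496
  w_2·p_2 = 0.27 × 0.029 = 0.00783
  w_3·p_3 = 0.38 × 0.0864 = 0.032832
Denominator: 0.06496 + 0.00783 + 0.032832 = 0.105622
P(Population 2 | x) ≈ 0.0741

0.0741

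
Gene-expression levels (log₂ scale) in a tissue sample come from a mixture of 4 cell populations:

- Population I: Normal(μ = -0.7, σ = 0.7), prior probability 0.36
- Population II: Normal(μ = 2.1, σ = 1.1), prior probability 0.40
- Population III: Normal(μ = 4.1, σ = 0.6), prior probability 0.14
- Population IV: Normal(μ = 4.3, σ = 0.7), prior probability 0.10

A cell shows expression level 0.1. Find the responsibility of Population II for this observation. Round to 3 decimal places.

0.206

Posterior ∝ prior × likelihood, so P(k | x) ∝ π_k f_k(x); normalise over all components.
Normal densities:
  f_I = 0.296614
  f_II = 0.0694505
  f_III = 1.48515e-10
  f_IV = 8.67983e-09
Unnormalised posteriors:
  π_I·f_I = 0.36 × 0.296614 = 0.106781
  π_II·f_II = 0.40 × 0.0694505 = 0.0277802
  π_III·f_III = 0.14 × 1.48515e-10 = 2.07921e-11
  π_IV·f_IV = 0.10 × 8.67983e-09 = 8.67983e-10
Sum: 0.106781 + 0.0277802 + 2.07921e-11 + 8.67983e-10 = 0.134561
Responsibility of Population II: 0.0277802 / 0.134561 ≈ 0.206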